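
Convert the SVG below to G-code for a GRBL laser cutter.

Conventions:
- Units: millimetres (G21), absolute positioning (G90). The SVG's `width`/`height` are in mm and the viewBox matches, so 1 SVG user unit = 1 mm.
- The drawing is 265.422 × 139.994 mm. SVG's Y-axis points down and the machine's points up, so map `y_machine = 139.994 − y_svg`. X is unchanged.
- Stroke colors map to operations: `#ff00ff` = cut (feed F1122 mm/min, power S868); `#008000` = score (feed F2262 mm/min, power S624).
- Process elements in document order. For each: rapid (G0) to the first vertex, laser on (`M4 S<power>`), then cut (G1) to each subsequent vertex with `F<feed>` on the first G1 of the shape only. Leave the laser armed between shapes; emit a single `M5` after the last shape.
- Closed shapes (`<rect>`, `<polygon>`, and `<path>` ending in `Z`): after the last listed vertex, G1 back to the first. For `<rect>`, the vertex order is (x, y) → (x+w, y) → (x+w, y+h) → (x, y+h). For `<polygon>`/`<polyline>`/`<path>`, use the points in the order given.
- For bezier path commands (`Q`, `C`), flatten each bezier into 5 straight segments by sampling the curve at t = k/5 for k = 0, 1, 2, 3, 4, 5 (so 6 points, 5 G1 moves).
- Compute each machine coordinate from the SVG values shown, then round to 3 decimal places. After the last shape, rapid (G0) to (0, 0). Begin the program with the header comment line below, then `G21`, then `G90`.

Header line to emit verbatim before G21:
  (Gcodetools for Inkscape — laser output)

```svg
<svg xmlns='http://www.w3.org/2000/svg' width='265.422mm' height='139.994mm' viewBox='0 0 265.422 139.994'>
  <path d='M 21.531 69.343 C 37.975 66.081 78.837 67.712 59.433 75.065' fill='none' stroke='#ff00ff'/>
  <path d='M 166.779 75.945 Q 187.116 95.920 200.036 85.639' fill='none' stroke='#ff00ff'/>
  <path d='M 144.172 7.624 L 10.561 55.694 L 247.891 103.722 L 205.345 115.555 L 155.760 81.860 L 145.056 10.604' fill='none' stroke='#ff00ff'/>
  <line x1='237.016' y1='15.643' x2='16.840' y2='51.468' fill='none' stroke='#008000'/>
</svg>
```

Since the viewBox matches the mm dimensions, user units are millimetres directly. The only transform is the Y-flip y_m = 139.994 − y_svg.

Shape 1 is a cubic bezier drawn with `<path>`. Its stroke #ff00ff means cut at S868, F1122. After flipping Y the toolpath is (21.531,70.651) → (33.650,72.014) → (47.565,72.164) → (59.210,71.059) → (64.521,68.661) → (59.433,64.929).

Shape 2 is a quadratic bezier drawn with `<path>`. Its stroke #ff00ff means cut at S868, F1122. After flipping Y the toolpath is (166.779,64.049) → (174.617,57.269) → (181.862,52.910) → (188.513,50.971) → (194.571,51.453) → (200.036,54.355).

Shape 3 is a open polyline drawn with `<path>`. Its stroke #ff00ff means cut at S868, F1122. After flipping Y the toolpath is (144.172,132.370) → (10.561,84.300) → (247.891,36.272) → (205.345,24.439) → (155.760,58.134) → (145.056,129.390).

Shape 4 is a line segment drawn with `<line>`. Its stroke #008000 means score at S624, F2262. After flipping Y the toolpath is (237.016,124.351) → (16.840,88.526).

(Gcodetools for Inkscape — laser output)
G21
G90
G0 X21.531 Y70.651
M4 S868
G1 X33.650 Y72.014 F1122
G1 X47.565 Y72.164
G1 X59.210 Y71.059
G1 X64.521 Y68.661
G1 X59.433 Y64.929
G0 X166.779 Y64.049
M4 S868
G1 X174.617 Y57.269 F1122
G1 X181.862 Y52.910
G1 X188.513 Y50.971
G1 X194.571 Y51.453
G1 X200.036 Y54.355
G0 X144.172 Y132.370
M4 S868
G1 X10.561 Y84.300 F1122
G1 X247.891 Y36.272
G1 X205.345 Y24.439
G1 X155.760 Y58.134
G1 X145.056 Y129.390
G0 X237.016 Y124.351
M4 S624
G1 X16.840 Y88.526 F2262
M5
G0 X0.000 Y0.000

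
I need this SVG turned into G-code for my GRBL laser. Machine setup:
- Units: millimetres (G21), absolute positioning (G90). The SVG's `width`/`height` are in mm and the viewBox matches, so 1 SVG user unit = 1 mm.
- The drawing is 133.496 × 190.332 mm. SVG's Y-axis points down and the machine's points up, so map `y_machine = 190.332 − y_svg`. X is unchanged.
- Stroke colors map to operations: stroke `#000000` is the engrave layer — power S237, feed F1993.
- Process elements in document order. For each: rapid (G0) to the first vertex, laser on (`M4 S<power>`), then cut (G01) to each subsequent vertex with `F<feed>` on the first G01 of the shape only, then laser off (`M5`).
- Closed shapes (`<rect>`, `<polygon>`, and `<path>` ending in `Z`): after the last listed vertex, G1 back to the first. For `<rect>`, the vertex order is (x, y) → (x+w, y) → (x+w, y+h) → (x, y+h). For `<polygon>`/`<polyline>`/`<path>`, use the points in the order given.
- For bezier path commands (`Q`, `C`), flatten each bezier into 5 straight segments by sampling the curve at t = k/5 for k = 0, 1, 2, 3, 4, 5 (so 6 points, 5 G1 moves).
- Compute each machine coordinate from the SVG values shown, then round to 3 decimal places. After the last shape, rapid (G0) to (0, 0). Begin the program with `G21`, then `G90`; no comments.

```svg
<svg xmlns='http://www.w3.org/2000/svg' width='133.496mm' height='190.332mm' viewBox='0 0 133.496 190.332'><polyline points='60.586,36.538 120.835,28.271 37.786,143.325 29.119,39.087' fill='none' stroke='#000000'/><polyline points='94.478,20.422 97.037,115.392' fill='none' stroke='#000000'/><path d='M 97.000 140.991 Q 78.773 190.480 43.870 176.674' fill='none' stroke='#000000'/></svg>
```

1 u = 1 mm; y_m = 190.332 − y.

[1] `<polyline>` open polyline, #000000→engrave S237 F1993: (60.586,153.794) → (120.835,162.061) → (37.786,47.007) → (29.119,151.245)

[2] `<polyline>` line segment, #000000→engrave S237 F1993: (94.478,169.910) → (97.037,74.940)

[3] `<path>` quadratic bezier, #000000→engrave S237 F1993: (97.000,49.341) → (89.042,32.077) → (79.750,19.877) → (69.124,12.740) → (57.164,10.667) → (43.870,13.658)

G21
G90
G0 X60.586 Y153.794
M4 S237
G01 X120.835 Y162.061 F1993
G01 X37.786 Y47.007
G01 X29.119 Y151.245
M5
G0 X94.478 Y169.910
M4 S237
G01 X97.037 Y74.940 F1993
M5
G0 X97.000 Y49.341
M4 S237
G01 X89.042 Y32.077 F1993
G01 X79.750 Y19.877
G01 X69.124 Y12.740
G01 X57.164 Y10.667
G01 X43.870 Y13.658
M5
G0 X0.000 Y0.000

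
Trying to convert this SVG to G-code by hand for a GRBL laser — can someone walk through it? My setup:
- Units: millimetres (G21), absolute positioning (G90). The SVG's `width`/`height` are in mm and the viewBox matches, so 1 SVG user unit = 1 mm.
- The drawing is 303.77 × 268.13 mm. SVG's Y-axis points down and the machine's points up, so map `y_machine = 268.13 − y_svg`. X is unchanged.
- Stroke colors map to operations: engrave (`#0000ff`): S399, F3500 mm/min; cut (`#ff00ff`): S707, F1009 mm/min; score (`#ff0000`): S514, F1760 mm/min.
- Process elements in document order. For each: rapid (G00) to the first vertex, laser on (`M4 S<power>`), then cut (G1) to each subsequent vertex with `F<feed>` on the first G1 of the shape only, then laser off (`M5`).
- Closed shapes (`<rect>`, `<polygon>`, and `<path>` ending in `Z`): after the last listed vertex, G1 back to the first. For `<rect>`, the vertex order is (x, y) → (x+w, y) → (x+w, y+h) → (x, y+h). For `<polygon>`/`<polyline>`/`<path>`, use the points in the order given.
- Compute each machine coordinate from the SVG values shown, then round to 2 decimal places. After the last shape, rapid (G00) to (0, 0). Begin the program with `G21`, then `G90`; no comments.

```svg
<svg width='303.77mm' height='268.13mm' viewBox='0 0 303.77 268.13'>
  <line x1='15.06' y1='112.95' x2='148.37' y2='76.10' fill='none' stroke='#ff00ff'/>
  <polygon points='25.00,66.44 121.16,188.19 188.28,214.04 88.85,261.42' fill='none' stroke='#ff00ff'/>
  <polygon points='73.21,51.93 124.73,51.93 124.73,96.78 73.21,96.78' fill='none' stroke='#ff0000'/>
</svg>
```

Since the viewBox matches the mm dimensions, user units are millimetres directly. The only transform is the Y-flip y_m = 268.13 − y_svg.

Shape 1 is a line segment drawn with `<line>`. Its stroke #ff00ff means cut at S707, F1009. After flipping Y the toolpath is (15.06,155.18) → (148.37,192.03).

Shape 2 is a closed polygon drawn with `<polygon>`. Its stroke #ff00ff means cut at S707, F1009. After flipping Y the toolpath is (25.00,201.69) → (121.16,79.94) → (188.28,54.09) → (88.85,6.71) → (25.00,201.69), returning to the start.

Shape 3 is a rectangle drawn with `<polygon>`. Its stroke #ff0000 means score at S514, F1760. After flipping Y the toolpath is (73.21,216.20) → (124.73,216.20) → (124.73,171.35) → (73.21,171.35) → (73.21,216.20), returning to the start.

G21
G90
G00 X15.06 Y155.18
M4 S707
G1 X148.37 Y192.03 F1009
M5
G00 X25.00 Y201.69
M4 S707
G1 X121.16 Y79.94 F1009
G1 X188.28 Y54.09
G1 X88.85 Y6.71
G1 X25.00 Y201.69
M5
G00 X73.21 Y216.20
M4 S514
G1 X124.73 Y216.20 F1760
G1 X124.73 Y171.35
G1 X73.21 Y171.35
G1 X73.21 Y216.20
M5
G00 X0.00 Y0.00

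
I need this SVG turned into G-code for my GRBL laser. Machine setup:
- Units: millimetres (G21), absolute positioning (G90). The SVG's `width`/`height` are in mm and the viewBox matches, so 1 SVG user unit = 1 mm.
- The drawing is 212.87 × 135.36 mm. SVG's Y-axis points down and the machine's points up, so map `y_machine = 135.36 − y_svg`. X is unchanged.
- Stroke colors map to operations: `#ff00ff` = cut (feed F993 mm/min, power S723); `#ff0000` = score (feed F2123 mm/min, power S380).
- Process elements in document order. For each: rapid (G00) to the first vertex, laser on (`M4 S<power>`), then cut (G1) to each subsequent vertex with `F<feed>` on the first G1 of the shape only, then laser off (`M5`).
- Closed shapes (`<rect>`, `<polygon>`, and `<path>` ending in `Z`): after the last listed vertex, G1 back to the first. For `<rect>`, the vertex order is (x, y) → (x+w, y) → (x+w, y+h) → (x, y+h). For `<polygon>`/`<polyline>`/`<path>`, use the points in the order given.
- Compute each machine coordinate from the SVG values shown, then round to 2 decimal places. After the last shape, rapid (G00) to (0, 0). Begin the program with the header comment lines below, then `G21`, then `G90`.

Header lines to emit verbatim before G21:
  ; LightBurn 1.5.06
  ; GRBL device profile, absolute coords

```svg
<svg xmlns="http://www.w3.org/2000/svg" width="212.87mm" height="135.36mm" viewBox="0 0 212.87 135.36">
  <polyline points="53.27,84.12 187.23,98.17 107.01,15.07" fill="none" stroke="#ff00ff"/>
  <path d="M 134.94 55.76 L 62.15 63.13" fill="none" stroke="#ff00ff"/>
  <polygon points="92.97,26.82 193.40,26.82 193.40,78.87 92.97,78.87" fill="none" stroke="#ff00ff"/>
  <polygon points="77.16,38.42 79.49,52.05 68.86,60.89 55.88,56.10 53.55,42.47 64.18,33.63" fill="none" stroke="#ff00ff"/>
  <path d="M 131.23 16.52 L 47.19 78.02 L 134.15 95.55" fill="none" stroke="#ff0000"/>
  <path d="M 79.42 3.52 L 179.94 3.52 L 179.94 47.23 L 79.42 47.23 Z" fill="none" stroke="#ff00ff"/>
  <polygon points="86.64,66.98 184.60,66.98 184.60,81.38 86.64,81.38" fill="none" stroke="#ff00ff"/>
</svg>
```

viewBox `0 0 212.87 135.36` with mm width/height → 1 unit = 1 mm. Flip: y_m = 135.36 − y_svg.

**Shape 1** — `<polyline>` open polyline, stroke `#ff00ff` → cut (S723, F993). Machine vertices: (53.27,51.24) → (187.23,37.19) → (107.01,120.29). Open path.

**Shape 2** — `<path>` line segment, stroke `#ff00ff` → cut (S723, F993). Machine vertices: (134.94,79.60) → (62.15,72.23). Open path.

**Shape 3** — `<polygon>` rectangle, stroke `#ff00ff` → cut (S723, F993). Machine vertices: (92.97,108.54) → (193.40,108.54) → (193.40,56.49) → (92.97,56.49) → (92.97,108.54). Closed: final G1 returns to the first vertex.

**Shape 4** — `<polygon>` regular polygon, stroke `#ff00ff` → cut (S723, F993). Machine vertices: (77.16,96.94) → (79.49,83.31) → (68.86,74.47) → (55.88,79.26) → (53.55,92.89) → (64.18,101.73) → (77.16,96.94). Closed: final G1 returns to the first vertex.

**Shape 5** — `<path>` open polyline, stroke `#ff0000` → score (S380, F2123). Machine vertices: (131.23,118.84) → (47.19,57.34) → (134.15,39.81). Open path.

**Shape 6** — `<path>` rectangle, stroke `#ff00ff` → cut (S723, F993). Machine vertices: (79.42,131.84) → (179.94,131.84) → (179.94,88.13) → (79.42,88.13) → (79.42,131.84). Closed: final G1 returns to the first vertex.

**Shape 7** — `<polygon>` rectangle, stroke `#ff00ff` → cut (S723, F993). Machine vertices: (86.64,68.38) → (184.60,68.38) → (184.60,53.98) → (86.64,53.98) → (86.64,68.38). Closed: final G1 returns to the first vertex.

; LightBurn 1.5.06
; GRBL device profile, absolute coords
G21
G90
G00 X53.27 Y51.24
M4 S723
G1 X187.23 Y37.19 F993
G1 X107.01 Y120.29
M5
G00 X134.94 Y79.60
M4 S723
G1 X62.15 Y72.23 F993
M5
G00 X92.97 Y108.54
M4 S723
G1 X193.40 Y108.54 F993
G1 X193.40 Y56.49
G1 X92.97 Y56.49
G1 X92.97 Y108.54
M5
G00 X77.16 Y96.94
M4 S723
G1 X79.49 Y83.31 F993
G1 X68.86 Y74.47
G1 X55.88 Y79.26
G1 X53.55 Y92.89
G1 X64.18 Y101.73
G1 X77.16 Y96.94
M5
G00 X131.23 Y118.84
M4 S380
G1 X47.19 Y57.34 F2123
G1 X134.15 Y39.81
M5
G00 X79.42 Y131.84
M4 S723
G1 X179.94 Y131.84 F993
G1 X179.94 Y88.13
G1 X79.42 Y88.13
G1 X79.42 Y131.84
M5
G00 X86.64 Y68.38
M4 S723
G1 X184.60 Y68.38 F993
G1 X184.60 Y53.98
G1 X86.64 Y53.98
G1 X86.64 Y68.38
M5
G00 X0.00 Y0.00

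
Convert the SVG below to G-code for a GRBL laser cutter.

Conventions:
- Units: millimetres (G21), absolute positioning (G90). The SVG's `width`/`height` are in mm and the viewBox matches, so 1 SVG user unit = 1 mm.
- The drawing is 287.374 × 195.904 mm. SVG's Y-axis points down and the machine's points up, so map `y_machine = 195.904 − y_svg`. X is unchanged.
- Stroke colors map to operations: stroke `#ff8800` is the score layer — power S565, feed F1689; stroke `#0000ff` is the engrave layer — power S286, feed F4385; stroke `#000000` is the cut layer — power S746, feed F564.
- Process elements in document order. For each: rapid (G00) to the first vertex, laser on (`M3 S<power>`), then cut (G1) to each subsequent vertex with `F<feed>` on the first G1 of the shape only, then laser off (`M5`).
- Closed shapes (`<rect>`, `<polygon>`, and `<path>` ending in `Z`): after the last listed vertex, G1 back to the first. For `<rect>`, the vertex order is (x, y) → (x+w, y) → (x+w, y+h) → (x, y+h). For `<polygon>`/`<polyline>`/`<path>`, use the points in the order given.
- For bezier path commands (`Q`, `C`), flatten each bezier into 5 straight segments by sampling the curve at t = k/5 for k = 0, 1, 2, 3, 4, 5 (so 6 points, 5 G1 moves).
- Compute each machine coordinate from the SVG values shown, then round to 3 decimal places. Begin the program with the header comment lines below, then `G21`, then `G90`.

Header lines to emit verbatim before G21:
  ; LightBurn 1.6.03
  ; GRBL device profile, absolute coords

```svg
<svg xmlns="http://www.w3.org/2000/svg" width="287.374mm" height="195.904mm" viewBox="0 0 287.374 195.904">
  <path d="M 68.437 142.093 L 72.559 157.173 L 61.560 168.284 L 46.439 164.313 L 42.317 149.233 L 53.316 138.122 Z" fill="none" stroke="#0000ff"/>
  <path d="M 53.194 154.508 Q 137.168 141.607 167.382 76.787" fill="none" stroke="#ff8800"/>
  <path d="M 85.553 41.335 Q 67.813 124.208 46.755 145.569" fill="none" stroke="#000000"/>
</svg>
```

; LightBurn 1.6.03
; GRBL device profile, absolute coords
G21
G90
G00 X68.437 Y53.811
M3 S286
G1 X72.559 Y38.731 F4385
G1 X61.560 Y27.620
G1 X46.439 Y31.591
G1 X42.317 Y46.671
G1 X53.316 Y57.782
G1 X68.437 Y53.811
M5
G00 X53.194 Y41.396
M3 S565
G1 X84.633 Y48.633 F1689
G1 X111.772 Y60.024
G1 X134.609 Y75.568
G1 X153.146 Y95.266
G1 X167.382 Y119.117
M5
G00 X85.553 Y154.569
M3 S746
G1 X78.324 Y123.880 F564
G1 X70.830 Y98.113
G1 X63.071 Y77.266
G1 X55.045 Y61.340
G1 X46.755 Y50.335
M5

Since the viewBox matches the mm dimensions, user units are millimetres directly. The only transform is the Y-flip y_m = 195.904 − y_svg.

Shape 1 is a regular polygon drawn with `<path>`. Its stroke #0000ff means engrave at S286, F4385. After flipping Y the toolpath is (68.437,53.811) → (72.559,38.731) → (61.560,27.620) → (46.439,31.591) → (42.317,46.671) → (53.316,57.782) → (68.437,53.811), returning to the start.

Shape 2 is a quadratic bezier drawn with `<path>`. Its stroke #ff8800 means score at S565, F1689. After flipping Y the toolpath is (53.194,41.396) → (84.633,48.633) → (111.772,60.024) → (134.609,75.568) → (153.146,95.266) → (167.382,119.117).

Shape 3 is a quadratic bezier drawn with `<path>`. Its stroke #000000 means cut at S746, F564. After flipping Y the toolpath is (85.553,154.569) → (78.324,123.880) → (70.830,98.113) → (63.071,77.266) → (55.045,61.340) → (46.755,50.335).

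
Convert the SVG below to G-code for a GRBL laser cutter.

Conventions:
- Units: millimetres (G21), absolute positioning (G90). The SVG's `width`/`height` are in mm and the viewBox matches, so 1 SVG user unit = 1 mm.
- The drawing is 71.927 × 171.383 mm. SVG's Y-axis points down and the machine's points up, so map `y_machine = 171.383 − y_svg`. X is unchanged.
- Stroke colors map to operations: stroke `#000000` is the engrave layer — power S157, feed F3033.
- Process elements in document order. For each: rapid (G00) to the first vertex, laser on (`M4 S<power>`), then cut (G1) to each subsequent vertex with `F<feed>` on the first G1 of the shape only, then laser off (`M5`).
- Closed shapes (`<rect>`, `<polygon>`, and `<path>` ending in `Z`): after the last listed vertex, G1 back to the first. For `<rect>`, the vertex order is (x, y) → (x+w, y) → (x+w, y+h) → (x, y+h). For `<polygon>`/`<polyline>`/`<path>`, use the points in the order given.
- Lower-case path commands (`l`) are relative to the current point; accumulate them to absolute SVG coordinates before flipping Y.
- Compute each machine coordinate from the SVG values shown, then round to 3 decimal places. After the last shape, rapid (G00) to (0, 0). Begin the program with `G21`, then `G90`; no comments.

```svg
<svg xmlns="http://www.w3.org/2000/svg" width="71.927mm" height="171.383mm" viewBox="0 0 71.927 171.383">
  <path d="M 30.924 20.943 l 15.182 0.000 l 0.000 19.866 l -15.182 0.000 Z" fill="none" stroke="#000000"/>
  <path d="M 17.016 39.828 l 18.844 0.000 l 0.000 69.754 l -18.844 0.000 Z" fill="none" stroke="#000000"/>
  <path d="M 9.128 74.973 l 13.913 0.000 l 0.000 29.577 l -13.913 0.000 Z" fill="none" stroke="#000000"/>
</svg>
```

1 u = 1 mm; y_m = 171.383 − y.

[1] `<path>` rectangle, #000000→engrave S157 F3033: (30.924,150.440) → (46.106,150.440) → (46.106,130.574) → (30.924,130.574) → (30.924,150.440) (closed)

[2] `<path>` rectangle, #000000→engrave S157 F3033: (17.016,131.555) → (35.860,131.555) → (35.860,61.801) → (17.016,61.801) → (17.016,131.555) (closed)

[3] `<path>` rectangle, #000000→engrave S157 F3033: (9.128,96.410) → (23.041,96.410) → (23.041,66.833) → (9.128,66.833) → (9.128,96.410) (closed)

G21
G90
G00 X30.924 Y150.440
M4 S157
G1 X46.106 Y150.440 F3033
G1 X46.106 Y130.574
G1 X30.924 Y130.574
G1 X30.924 Y150.440
M5
G00 X17.016 Y131.555
M4 S157
G1 X35.860 Y131.555 F3033
G1 X35.860 Y61.801
G1 X17.016 Y61.801
G1 X17.016 Y131.555
M5
G00 X9.128 Y96.410
M4 S157
G1 X23.041 Y96.410 F3033
G1 X23.041 Y66.833
G1 X9.128 Y66.833
G1 X9.128 Y96.410
M5
G00 X0.000 Y0.000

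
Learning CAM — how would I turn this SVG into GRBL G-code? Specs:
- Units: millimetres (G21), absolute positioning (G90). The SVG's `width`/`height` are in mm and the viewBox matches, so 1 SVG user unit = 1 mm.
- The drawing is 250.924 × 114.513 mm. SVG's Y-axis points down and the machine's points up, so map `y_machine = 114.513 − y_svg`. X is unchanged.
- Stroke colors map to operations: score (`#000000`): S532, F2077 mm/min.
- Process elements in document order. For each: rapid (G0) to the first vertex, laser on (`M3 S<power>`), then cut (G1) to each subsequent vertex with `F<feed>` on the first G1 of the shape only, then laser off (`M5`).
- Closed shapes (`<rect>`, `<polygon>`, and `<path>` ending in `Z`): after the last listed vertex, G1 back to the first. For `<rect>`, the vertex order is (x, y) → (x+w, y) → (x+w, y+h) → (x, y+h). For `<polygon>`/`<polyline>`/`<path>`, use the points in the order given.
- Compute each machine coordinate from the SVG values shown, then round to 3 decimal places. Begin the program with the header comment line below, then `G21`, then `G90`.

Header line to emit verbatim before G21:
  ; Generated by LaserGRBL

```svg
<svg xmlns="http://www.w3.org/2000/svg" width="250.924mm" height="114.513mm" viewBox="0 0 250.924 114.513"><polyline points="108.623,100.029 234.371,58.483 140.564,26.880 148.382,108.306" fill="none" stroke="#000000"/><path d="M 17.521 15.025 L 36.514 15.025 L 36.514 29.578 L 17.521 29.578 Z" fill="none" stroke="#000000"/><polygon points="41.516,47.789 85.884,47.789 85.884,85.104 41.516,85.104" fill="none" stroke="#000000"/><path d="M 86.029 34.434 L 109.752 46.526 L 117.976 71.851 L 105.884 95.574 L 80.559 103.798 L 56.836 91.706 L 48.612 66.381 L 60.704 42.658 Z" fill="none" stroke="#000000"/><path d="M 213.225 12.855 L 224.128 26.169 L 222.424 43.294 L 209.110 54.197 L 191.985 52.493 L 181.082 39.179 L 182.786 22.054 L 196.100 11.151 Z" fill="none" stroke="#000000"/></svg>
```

1 u = 1 mm; y_m = 114.513 − y.

[1] `<polyline>` open polyline, #000000→score S532 F2077: (108.623,14.484) → (234.371,56.030) → (140.564,87.633) → (148.382,6.207)

[2] `<path>` rectangle, #000000→score S532 F2077: (17.521,99.488) → (36.514,99.488) → (36.514,84.935) → (17.521,84.935) → (17.521,99.488) (closed)

[3] `<polygon>` rectangle, #000000→score S532 F2077: (41.516,66.724) → (85.884,66.724) → (85.884,29.409) → (41.516,29.409) → (41.516,66.724) (closed)

[4] `<path>` regular polygon, #000000→score S532 F2077: (86.029,80.079) → (109.752,67.987) → (117.976,42.662) → (105.884,18.939) → (80.559,10.715) → (56.836,22.807) → (48.612,48.132) → (60.704,71.855) → (86.029,80.079) (closed)

[5] `<path>` regular polygon, #000000→score S532 F2077: (213.225,101.658) → (224.128,88.344) → (222.424,71.219) → (209.110,60.316) → (191.985,62.020) → (181.082,75.334) → (182.786,92.459) → (196.100,103.362) → (213.225,101.658) (closed)

; Generated by LaserGRBL
G21
G90
G0 X108.623 Y14.484
M3 S532
G1 X234.371 Y56.030 F2077
G1 X140.564 Y87.633
G1 X148.382 Y6.207
M5
G0 X17.521 Y99.488
M3 S532
G1 X36.514 Y99.488 F2077
G1 X36.514 Y84.935
G1 X17.521 Y84.935
G1 X17.521 Y99.488
M5
G0 X41.516 Y66.724
M3 S532
G1 X85.884 Y66.724 F2077
G1 X85.884 Y29.409
G1 X41.516 Y29.409
G1 X41.516 Y66.724
M5
G0 X86.029 Y80.079
M3 S532
G1 X109.752 Y67.987 F2077
G1 X117.976 Y42.662
G1 X105.884 Y18.939
G1 X80.559 Y10.715
G1 X56.836 Y22.807
G1 X48.612 Y48.132
G1 X60.704 Y71.855
G1 X86.029 Y80.079
M5
G0 X213.225 Y101.658
M3 S532
G1 X224.128 Y88.344 F2077
G1 X222.424 Y71.219
G1 X209.110 Y60.316
G1 X191.985 Y62.020
G1 X181.082 Y75.334
G1 X182.786 Y92.459
G1 X196.100 Y103.362
G1 X213.225 Y101.658
M5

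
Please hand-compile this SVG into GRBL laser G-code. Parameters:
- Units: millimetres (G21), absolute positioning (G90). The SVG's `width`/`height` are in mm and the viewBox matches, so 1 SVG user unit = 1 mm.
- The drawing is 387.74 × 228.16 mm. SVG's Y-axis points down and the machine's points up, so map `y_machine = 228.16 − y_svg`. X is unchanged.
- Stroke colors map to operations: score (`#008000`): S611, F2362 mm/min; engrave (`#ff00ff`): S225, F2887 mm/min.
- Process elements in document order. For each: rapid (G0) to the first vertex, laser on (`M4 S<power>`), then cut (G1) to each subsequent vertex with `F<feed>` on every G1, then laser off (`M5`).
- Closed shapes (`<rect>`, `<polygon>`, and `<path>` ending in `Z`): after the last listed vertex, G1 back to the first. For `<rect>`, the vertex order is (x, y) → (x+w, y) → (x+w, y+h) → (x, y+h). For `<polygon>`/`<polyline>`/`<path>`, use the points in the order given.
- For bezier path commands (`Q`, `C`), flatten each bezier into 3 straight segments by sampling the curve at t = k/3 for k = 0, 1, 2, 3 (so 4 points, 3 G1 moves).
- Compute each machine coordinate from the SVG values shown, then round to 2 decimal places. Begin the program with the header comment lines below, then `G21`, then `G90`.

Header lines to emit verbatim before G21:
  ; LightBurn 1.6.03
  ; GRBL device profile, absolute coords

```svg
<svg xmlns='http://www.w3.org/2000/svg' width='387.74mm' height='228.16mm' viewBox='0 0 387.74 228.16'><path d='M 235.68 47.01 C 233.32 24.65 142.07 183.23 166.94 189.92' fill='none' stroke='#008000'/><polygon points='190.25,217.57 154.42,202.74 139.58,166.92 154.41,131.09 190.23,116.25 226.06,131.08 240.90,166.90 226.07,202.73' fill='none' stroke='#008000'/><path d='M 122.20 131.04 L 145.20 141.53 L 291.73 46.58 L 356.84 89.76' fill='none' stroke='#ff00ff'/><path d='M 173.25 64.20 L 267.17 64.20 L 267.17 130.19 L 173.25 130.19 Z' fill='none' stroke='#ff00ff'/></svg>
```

; LightBurn 1.6.03
; GRBL device profile, absolute coords
G21
G90
G0 X235.68 Y181.15
M4 S611
G1 X211.28 Y155.52 F2362
G1 X173.18 Y83.23 F2362
G1 X166.94 Y38.24 F2362
M5
G0 X190.25 Y10.59
M4 S611
G1 X154.42 Y25.42 F2362
G1 X139.58 Y61.24 F2362
G1 X154.41 Y97.07 F2362
G1 X190.23 Y111.91 F2362
G1 X226.06 Y97.08 F2362
G1 X240.90 Y61.26 F2362
G1 X226.07 Y25.43 F2362
G1 X190.25 Y10.59 F2362
M5
G0 X122.20 Y97.12
M4 S225
G1 X145.20 Y86.63 F2887
G1 X291.73 Y181.58 F2887
G1 X356.84 Y138.40 F2887
M5
G0 X173.25 Y163.96
M4 S225
G1 X267.17 Y163.96 F2887
G1 X267.17 Y97.97 F2887
G1 X173.25 Y97.97 F2887
G1 X173.25 Y163.96 F2887
M5

viewBox `0 0 387.74 228.16` with mm width/height → 1 unit = 1 mm. Flip: y_m = 228.16 − y_svg.

**Shape 1** — `<path>` cubic bezier, stroke `#008000` → score (S611, F2362). Control points (SVG): P0=(235.68,47.01), P1=(233.32,24.65), P2=(142.07,183.23), P3=(166.94,189.92); sampled at t=k/3. Machine vertices: (235.68,181.15) → (211.28,155.52) → (173.18,83.23) → (166.94,38.24). Open path.

**Shape 2** — `<polygon>` regular polygon, stroke `#008000` → score (S611, F2362). Machine vertices: (190.25,10.59) → (154.42,25.42) → (139.58,61.24) → (154.41,97.07) → (190.23,111.91) → (226.06,97.08) → (240.90,61.26) → (226.07,25.43) → (190.25,10.59). Closed: final G1 returns to the first vertex.

**Shape 3** — `<path>` open polyline, stroke `#ff00ff` → engrave (S225, F2887). Machine vertices: (122.20,97.12) → (145.20,86.63) → (291.73,181.58) → (356.84,138.40). Open path.

**Shape 4** — `<path>` rectangle, stroke `#ff00ff` → engrave (S225, F2887). Machine vertices: (173.25,163.96) → (267.17,163.96) → (267.17,97.97) → (173.25,97.97) → (173.25,163.96). Closed: final G1 returns to the first vertex.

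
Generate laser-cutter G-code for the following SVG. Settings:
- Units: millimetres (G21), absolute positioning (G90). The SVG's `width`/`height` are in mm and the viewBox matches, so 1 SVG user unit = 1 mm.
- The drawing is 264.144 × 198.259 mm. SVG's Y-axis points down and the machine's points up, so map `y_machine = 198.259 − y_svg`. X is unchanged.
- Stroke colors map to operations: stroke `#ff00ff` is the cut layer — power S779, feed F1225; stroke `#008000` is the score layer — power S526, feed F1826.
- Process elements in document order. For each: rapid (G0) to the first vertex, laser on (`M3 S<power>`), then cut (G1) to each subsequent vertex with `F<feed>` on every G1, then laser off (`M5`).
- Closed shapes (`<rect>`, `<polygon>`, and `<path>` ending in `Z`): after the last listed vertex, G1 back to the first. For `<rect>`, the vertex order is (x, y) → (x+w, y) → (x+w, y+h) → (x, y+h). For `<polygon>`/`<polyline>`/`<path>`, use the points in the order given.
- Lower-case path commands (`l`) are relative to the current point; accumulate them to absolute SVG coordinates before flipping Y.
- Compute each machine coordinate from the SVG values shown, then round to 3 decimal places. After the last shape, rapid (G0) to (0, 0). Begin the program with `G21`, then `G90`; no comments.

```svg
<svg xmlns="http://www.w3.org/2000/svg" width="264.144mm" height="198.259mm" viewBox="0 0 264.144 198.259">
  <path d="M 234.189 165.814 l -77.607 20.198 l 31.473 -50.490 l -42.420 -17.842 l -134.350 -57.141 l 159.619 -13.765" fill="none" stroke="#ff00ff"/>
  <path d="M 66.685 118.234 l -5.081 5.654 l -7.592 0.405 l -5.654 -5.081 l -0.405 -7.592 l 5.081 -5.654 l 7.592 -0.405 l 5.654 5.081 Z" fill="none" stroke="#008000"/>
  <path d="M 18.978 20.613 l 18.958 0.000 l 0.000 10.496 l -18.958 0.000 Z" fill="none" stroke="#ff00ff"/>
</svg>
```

1 u = 1 mm; y_m = 198.259 − y.

[1] `<path>` open polyline, #ff00ff→cut S779 F1225: (234.189,32.445) → (156.582,12.247) → (188.055,62.737) → (145.635,80.579) → (11.285,137.720) → (170.904,151.485)

[2] `<path>` regular polygon, #008000→score S526 F1826: (66.685,80.025) → (61.604,74.371) → (54.012,73.966) → (48.358,79.047) → (47.953,86.639) → (53.034,92.293) → (60.626,92.698) → (66.280,87.617) → (66.685,80.025) (closed)

[3] `<path>` rectangle, #ff00ff→cut S779 F1225: (18.978,177.646) → (37.936,177.646) → (37.936,167.150) → (18.978,167.150) → (18.978,177.646) (closed)

G21
G90
G0 X234.189 Y32.445
M3 S779
G1 X156.582 Y12.247 F1225
G1 X188.055 Y62.737 F1225
G1 X145.635 Y80.579 F1225
G1 X11.285 Y137.720 F1225
G1 X170.904 Y151.485 F1225
M5
G0 X66.685 Y80.025
M3 S526
G1 X61.604 Y74.371 F1826
G1 X54.012 Y73.966 F1826
G1 X48.358 Y79.047 F1826
G1 X47.953 Y86.639 F1826
G1 X53.034 Y92.293 F1826
G1 X60.626 Y92.698 F1826
G1 X66.280 Y87.617 F1826
G1 X66.685 Y80.025 F1826
M5
G0 X18.978 Y177.646
M3 S779
G1 X37.936 Y177.646 F1225
G1 X37.936 Y167.150 F1225
G1 X18.978 Y167.150 F1225
G1 X18.978 Y177.646 F1225
M5
G0 X0.000 Y0.000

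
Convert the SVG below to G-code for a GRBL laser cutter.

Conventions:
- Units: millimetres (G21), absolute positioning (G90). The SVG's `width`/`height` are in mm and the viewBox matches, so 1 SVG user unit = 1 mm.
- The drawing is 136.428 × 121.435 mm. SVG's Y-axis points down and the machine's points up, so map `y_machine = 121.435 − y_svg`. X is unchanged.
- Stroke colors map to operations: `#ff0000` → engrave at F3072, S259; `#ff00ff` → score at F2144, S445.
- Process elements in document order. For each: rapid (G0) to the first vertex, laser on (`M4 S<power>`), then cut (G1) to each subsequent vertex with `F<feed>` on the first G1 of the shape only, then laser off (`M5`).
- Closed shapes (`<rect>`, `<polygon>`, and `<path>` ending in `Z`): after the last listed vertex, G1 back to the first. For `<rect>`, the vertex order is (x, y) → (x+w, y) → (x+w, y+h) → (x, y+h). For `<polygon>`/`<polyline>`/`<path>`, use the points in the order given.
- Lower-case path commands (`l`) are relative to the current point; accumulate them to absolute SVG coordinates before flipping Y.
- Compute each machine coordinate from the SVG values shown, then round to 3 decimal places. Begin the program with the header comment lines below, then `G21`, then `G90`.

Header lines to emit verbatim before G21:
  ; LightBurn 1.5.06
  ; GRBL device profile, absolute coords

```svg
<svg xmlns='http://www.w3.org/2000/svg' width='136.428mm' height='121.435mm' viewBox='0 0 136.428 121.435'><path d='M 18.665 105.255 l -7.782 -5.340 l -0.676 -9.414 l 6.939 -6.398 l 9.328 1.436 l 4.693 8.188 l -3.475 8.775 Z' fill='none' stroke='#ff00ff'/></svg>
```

; LightBurn 1.5.06
; GRBL device profile, absolute coords
G21
G90
G0 X18.665 Y16.180
M4 S445
G1 X10.883 Y21.520 F2144
G1 X10.207 Y30.934
G1 X17.146 Y37.332
G1 X26.474 Y35.896
G1 X31.167 Y27.708
G1 X27.692 Y18.933
G1 X18.665 Y16.180
M5

Since the viewBox matches the mm dimensions, user units are millimetres directly. The only transform is the Y-flip y_m = 121.435 − y_svg.

Shape 1 is a regular polygon drawn with `<path>`. Its stroke #ff00ff means score at S445, F2144. After flipping Y the toolpath is (18.665,16.180) → (10.883,21.520) → (10.207,30.934) → (17.146,37.332) → (26.474,35.896) → (31.167,27.708) → (27.692,18.933) → (18.665,16.180), returning to the start.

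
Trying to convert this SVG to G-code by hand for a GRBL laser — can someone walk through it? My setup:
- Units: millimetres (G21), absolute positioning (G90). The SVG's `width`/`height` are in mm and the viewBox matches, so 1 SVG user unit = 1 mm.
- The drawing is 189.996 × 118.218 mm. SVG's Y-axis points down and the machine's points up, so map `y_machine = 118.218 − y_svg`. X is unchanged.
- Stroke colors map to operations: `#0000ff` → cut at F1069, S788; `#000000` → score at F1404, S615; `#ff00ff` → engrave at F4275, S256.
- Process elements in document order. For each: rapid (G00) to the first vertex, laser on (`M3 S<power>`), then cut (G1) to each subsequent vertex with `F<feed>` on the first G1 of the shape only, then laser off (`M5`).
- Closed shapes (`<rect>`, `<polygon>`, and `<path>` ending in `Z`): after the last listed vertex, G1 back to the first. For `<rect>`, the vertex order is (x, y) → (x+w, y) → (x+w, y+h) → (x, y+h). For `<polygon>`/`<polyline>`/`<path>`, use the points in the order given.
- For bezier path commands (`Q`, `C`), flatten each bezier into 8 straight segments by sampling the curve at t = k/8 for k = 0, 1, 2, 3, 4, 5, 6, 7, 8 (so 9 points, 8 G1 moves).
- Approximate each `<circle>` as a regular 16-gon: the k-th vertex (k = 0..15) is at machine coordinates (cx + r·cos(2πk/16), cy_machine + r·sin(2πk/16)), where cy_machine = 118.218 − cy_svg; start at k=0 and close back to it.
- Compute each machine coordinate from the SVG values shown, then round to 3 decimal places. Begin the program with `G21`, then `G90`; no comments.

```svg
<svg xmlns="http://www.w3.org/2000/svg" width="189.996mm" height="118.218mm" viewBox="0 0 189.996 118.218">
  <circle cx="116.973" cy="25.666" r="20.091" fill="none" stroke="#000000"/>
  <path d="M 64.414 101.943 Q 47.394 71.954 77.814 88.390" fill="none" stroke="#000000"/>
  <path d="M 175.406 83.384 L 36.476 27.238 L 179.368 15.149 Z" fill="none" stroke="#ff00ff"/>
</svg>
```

viewBox `0 0 189.996 118.218` with mm width/height → 1 unit = 1 mm. Flip: y_m = 118.218 − y_svg.

**Shape 1** — `<circle>` circle, stroke `#000000` → score (S615, F1404). Machine vertices: (137.064,92.552) → (135.535,100.240) → (131.179,106.758) → (124.661,111.114) → (116.973,112.643) → (109.285,111.114) → (102.767,106.758) → (98.411,100.240) → (96.882,92.552) → (98.411,84.864) → (102.767,78.346) → (109.285,73.990) → (116.973,72.461) → (124.661,73.990) → (131.179,78.346) → (135.535,84.864) → (137.064,92.552). Closed: final G1 returns to the first vertex.

**Shape 2** — `<path>` quadratic bezier, stroke `#000000` → score (S615, F1404). Control points (SVG): P0=(64.414,101.943), P1=(47.394,71.954), P2=(77.814,88.390); sampled at t=k/8. Machine vertices: (64.414,16.275) → (60.900,23.047) → (58.869,28.368) → (58.320,32.238) → (59.254,34.658) → (61.670,35.626) → (65.569,35.144) → (70.950,33.212) → (77.814,29.828). Open path.

**Shape 3** — `<path>` closed polygon, stroke `#ff00ff` → engrave (S256, F4275). Machine vertices: (175.406,34.834) → (36.476,90.980) → (179.368,103.069) → (175.406,34.834). Closed: final G1 returns to the first vertex.

G21
G90
G00 X137.064 Y92.552
M3 S615
G1 X135.535 Y100.240 F1404
G1 X131.179 Y106.758
G1 X124.661 Y111.114
G1 X116.973 Y112.643
G1 X109.285 Y111.114
G1 X102.767 Y106.758
G1 X98.411 Y100.240
G1 X96.882 Y92.552
G1 X98.411 Y84.864
G1 X102.767 Y78.346
G1 X109.285 Y73.990
G1 X116.973 Y72.461
G1 X124.661 Y73.990
G1 X131.179 Y78.346
G1 X135.535 Y84.864
G1 X137.064 Y92.552
M5
G00 X64.414 Y16.275
M3 S615
G1 X60.900 Y23.047 F1404
G1 X58.869 Y28.368
G1 X58.320 Y32.238
G1 X59.254 Y34.658
G1 X61.670 Y35.626
G1 X65.569 Y35.144
G1 X70.950 Y33.212
G1 X77.814 Y29.828
M5
G00 X175.406 Y34.834
M3 S256
G1 X36.476 Y90.980 F4275
G1 X179.368 Y103.069
G1 X175.406 Y34.834
M5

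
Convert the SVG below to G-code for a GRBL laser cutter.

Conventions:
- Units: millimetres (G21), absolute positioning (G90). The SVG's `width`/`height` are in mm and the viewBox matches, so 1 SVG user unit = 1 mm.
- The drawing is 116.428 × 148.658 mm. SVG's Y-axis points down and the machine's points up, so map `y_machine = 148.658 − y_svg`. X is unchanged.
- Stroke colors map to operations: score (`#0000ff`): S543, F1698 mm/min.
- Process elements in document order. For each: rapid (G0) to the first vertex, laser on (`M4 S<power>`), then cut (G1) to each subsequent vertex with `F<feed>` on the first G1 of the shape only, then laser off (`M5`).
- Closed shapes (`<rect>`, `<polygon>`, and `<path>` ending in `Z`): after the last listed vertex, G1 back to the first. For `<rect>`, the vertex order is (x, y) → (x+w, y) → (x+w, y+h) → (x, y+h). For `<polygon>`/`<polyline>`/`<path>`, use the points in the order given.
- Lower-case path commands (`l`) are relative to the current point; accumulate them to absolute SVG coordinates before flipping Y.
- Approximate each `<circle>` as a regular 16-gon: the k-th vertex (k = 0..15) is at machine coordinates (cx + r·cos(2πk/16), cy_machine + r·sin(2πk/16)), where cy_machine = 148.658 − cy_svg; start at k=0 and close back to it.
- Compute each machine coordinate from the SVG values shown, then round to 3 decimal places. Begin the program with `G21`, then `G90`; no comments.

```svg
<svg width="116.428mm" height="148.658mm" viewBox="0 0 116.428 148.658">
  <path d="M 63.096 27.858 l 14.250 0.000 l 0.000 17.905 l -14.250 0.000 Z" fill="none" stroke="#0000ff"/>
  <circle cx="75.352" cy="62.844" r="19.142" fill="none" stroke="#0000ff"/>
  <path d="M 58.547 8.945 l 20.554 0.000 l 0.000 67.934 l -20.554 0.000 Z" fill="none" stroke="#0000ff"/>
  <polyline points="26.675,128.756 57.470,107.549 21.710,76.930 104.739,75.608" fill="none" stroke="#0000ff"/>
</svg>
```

Since the viewBox matches the mm dimensions, user units are millimetres directly. The only transform is the Y-flip y_m = 148.658 − y_svg.

Shape 1 is a rectangle drawn with `<path>`. Its stroke #0000ff means score at S543, F1698. After flipping Y the toolpath is (63.096,120.800) → (77.346,120.800) → (77.346,102.895) → (63.096,102.895) → (63.096,120.800), returning to the start.

Shape 2 is a circle drawn with `<circle>`. Its stroke #0000ff means score at S543, F1698. After flipping Y the toolpath is (94.494,85.814) → (93.037,93.139) → (88.887,99.349) → (82.677,103.499) → (75.352,104.956) → (68.027,103.499) → (61.817,99.349) → (57.667,93.139) → (56.210,85.814) → (57.667,78.489) → (61.817,72.279) → (68.027,68.129) → (75.352,66.672) → (82.677,68.129) → (88.887,72.279) → (93.037,78.489) → (94.494,85.814), returning to the start.

Shape 3 is a rectangle drawn with `<path>`. Its stroke #0000ff means score at S543, F1698. After flipping Y the toolpath is (58.547,139.713) → (79.101,139.713) → (79.101,71.779) → (58.547,71.779) → (58.547,139.713), returning to the start.

Shape 4 is a open polyline drawn with `<polyline>`. Its stroke #0000ff means score at S543, F1698. After flipping Y the toolpath is (26.675,19.902) → (57.470,41.109) → (21.710,71.728) → (104.739,73.050).

G21
G90
G0 X63.096 Y120.800
M4 S543
G1 X77.346 Y120.800 F1698
G1 X77.346 Y102.895
G1 X63.096 Y102.895
G1 X63.096 Y120.800
M5
G0 X94.494 Y85.814
M4 S543
G1 X93.037 Y93.139 F1698
G1 X88.887 Y99.349
G1 X82.677 Y103.499
G1 X75.352 Y104.956
G1 X68.027 Y103.499
G1 X61.817 Y99.349
G1 X57.667 Y93.139
G1 X56.210 Y85.814
G1 X57.667 Y78.489
G1 X61.817 Y72.279
G1 X68.027 Y68.129
G1 X75.352 Y66.672
G1 X82.677 Y68.129
G1 X88.887 Y72.279
G1 X93.037 Y78.489
G1 X94.494 Y85.814
M5
G0 X58.547 Y139.713
M4 S543
G1 X79.101 Y139.713 F1698
G1 X79.101 Y71.779
G1 X58.547 Y71.779
G1 X58.547 Y139.713
M5
G0 X26.675 Y19.902
M4 S543
G1 X57.470 Y41.109 F1698
G1 X21.710 Y71.728
G1 X104.739 Y73.050
M5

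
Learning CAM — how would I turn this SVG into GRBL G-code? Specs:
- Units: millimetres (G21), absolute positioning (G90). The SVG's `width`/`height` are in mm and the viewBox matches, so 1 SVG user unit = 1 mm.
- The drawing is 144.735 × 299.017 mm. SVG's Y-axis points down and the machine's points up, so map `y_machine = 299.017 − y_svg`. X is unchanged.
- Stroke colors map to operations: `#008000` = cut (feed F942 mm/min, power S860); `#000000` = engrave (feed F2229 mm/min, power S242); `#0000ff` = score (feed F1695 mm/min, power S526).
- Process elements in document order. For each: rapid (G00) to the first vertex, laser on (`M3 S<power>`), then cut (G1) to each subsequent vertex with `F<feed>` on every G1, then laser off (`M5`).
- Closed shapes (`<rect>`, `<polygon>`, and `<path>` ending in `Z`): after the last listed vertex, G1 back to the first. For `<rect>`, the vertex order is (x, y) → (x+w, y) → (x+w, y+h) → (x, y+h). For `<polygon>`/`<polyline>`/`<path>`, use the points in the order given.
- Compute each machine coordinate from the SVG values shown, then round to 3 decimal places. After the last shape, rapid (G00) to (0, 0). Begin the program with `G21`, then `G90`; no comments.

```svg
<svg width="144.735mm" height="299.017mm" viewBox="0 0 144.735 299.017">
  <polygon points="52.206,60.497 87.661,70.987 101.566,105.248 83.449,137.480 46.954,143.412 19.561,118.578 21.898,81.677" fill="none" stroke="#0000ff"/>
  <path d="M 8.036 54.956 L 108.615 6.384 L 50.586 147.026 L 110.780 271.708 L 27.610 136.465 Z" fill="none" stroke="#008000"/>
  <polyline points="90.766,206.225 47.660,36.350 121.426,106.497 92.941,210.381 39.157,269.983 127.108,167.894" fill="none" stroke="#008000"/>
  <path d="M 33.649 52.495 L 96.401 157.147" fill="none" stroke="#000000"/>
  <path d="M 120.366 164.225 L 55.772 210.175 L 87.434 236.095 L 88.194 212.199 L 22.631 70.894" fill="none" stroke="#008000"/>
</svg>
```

G21
G90
G00 X52.206 Y238.520
M3 S526
G1 X87.661 Y228.030 F1695
G1 X101.566 Y193.769 F1695
G1 X83.449 Y161.537 F1695
G1 X46.954 Y155.605 F1695
G1 X19.561 Y180.439 F1695
G1 X21.898 Y217.340 F1695
G1 X52.206 Y238.520 F1695
M5
G00 X8.036 Y244.061
M3 S860
G1 X108.615 Y292.633 F942
G1 X50.586 Y151.991 F942
G1 X110.780 Y27.309 F942
G1 X27.610 Y162.552 F942
G1 X8.036 Y244.061 F942
M5
G00 X90.766 Y92.792
M3 S860
G1 X47.660 Y262.667 F942
G1 X121.426 Y192.520 F942
G1 X92.941 Y88.636 F942
G1 X39.157 Y29.034 F942
G1 X127.108 Y131.123 F942
M5
G00 X33.649 Y246.522
M3 S242
G1 X96.401 Y141.870 F2229
M5
G00 X120.366 Y134.792
M3 S860
G1 X55.772 Y88.842 F942
G1 X87.434 Y62.922 F942
G1 X88.194 Y86.818 F942
G1 X22.631 Y228.123 F942
M5
G00 X0.000 Y0.000

viewBox `0 0 144.735 299.017` with mm width/height → 1 unit = 1 mm. Flip: y_m = 299.017 − y_svg.

**Shape 1** — `<polygon>` regular polygon, stroke `#0000ff` → score (S526, F1695). Machine vertices: (52.206,238.520) → (87.661,228.030) → (101.566,193.769) → (83.449,161.537) → (46.954,155.605) → (19.561,180.439) → (21.898,217.340) → (52.206,238.520). Closed: final G1 returns to the first vertex.

**Shape 2** — `<path>` closed polygon, stroke `#008000` → cut (S860, F942). Machine vertices: (8.036,244.061) → (108.615,292.633) → (50.586,151.991) → (110.780,27.309) → (27.610,162.552) → (8.036,244.061). Closed: final G1 returns to the first vertex.

**Shape 3** — `<polyline>` open polyline, stroke `#008000` → cut (S860, F942). Machine vertices: (90.766,92.792) → (47.660,262.667) → (121.426,192.520) → (92.941,88.636) → (39.157,29.034) → (127.108,131.123). Open path.

**Shape 4** — `<path>` line segment, stroke `#000000` → engrave (S242, F2229). Machine vertices: (33.649,246.522) → (96.401,141.870). Open path.

**Shape 5** — `<path>` open polyline, stroke `#008000` → cut (S860, F942). Machine vertices: (120.366,134.792) → (55.772,88.842) → (87.434,62.922) → (88.194,86.818) → (22.631,228.123). Open path.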